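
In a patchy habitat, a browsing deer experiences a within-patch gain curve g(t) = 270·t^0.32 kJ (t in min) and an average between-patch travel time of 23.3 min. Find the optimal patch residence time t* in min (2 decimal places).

Optimal t* satisfies g'(t*) = g(t*)/(T + t*).
g'(t) = 0.32·270·t^-0.68. Setting 0.32·270·t^-0.68 = 270·t^0.32/(23.3+t) gives 0.32(23.3+t) = t, so 0.68·t = 0.32×23.3.
t* = 0.32×23.3/0.68 = 10.96 min.

10.96 min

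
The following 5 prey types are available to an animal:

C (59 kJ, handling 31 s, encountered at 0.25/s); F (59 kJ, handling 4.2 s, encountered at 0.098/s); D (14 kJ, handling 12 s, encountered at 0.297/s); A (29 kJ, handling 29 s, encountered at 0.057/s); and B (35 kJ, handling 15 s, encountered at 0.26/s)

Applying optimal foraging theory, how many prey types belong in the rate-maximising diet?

1

Rank by E/h (kJ/s): F 14, B 2.33, C 1.9, D 1.17, A 1. Include each in turn until the next type's E/h falls below the running intake rate.
Rate on top 1: 4.096. B: 2.33 < 4.096 → exclude; stop.
Optimal diet: F — 1 of 5 types.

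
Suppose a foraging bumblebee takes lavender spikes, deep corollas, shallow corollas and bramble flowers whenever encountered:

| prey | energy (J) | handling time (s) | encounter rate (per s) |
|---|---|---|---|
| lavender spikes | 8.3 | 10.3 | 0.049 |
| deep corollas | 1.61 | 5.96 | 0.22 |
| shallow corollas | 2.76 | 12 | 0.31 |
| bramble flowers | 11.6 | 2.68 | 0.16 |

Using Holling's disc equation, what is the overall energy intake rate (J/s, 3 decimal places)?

R = Σλ_iE_i / (1 + Σλ_ih_i)
Numerator: 0.049×8.3 + 0.22×1.61 + 0.31×2.76 + 0.16×11.6 = 3.472
Denominator: 1 + 0.049×10.3 + 0.22×5.96 + 0.31×12 + 0.16×2.68 = 6.965
R = 3.472/6.965 = 0.4986 J/s

0.499 J/s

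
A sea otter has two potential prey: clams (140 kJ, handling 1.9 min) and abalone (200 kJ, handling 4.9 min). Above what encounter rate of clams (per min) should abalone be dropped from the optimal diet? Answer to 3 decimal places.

0.654 per min

At the threshold, the rate on clams alone equals the profitability of abalone: λ·140/(1 + λ·1.9) = 200/4.9 = 40.82.
Rearranging, λ(140 − 40.82×1.9) = 40.82, so λ = 40.82/62.45 = 0.6536 per min.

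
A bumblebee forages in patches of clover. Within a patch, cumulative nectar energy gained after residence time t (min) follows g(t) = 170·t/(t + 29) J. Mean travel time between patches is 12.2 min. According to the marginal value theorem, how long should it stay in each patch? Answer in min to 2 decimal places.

18.81 min

Optimal t* satisfies g'(t*) = g(t*)/(T + t*).
g'(t) = 170·29/(t + 29)². Setting 170·29/(t+29)² = 170t/[(t+29)(12.2+t)] gives 29(12.2+t) = t(t+29), so t² = 29×12.2 = 353.8.
t* = √353.8 = 18.81 min.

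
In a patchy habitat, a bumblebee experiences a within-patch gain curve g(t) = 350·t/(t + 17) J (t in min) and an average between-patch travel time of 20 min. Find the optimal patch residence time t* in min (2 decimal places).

Optimal t* satisfies g'(t*) = g(t*)/(T + t*).
g'(t) = 350·17/(t + 17)². Setting 350·17/(t+17)² = 350t/[(t+17)(20+t)] gives 17(20+t) = t(t+17), so t² = 17×20 = 340.
t* = √340 = 18.44 min.

18.44 min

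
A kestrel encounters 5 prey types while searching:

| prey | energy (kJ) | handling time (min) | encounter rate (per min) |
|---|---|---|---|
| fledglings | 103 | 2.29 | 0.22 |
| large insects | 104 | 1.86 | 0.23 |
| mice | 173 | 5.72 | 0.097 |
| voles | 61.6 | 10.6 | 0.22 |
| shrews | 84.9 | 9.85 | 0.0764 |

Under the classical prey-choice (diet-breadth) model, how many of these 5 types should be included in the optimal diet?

3

E/h in descending order: large insects 55.9, fledglings 45, mice 30.2, shrews 8.62, voles 5.81 kJ/min. The optimal diet is the largest prefix of this list for which every included type satisfies E_i/h_i > R on the types above it.
Rate on top 1: 16.75. fledglings: 45 > 16.75 → include.
Rate on top 2: 24.11. mice: 30.2 > 24.11 → include.
Rate on top 3: 25.48. shrews: 8.62 < 25.48 → exclude; stop.
Optimal diet: large insects, fledglings, mice — 3 of 5 types.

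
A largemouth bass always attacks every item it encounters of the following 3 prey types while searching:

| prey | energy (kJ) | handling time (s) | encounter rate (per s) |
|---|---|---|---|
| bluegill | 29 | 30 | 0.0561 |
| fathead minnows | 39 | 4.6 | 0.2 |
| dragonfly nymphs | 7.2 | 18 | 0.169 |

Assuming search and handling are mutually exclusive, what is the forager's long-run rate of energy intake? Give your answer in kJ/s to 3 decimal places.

1.602 kJ/s

Energy encountered per unit search time: 0.0561×29 + 0.2×39 + 0.169×7.2 = 10.64 kJ/s.
Handling time per unit search time: 0.0561×30 + 0.2×4.6 + 0.169×18 = 5.645.
Rate = 10.64/(1 + 5.645) = 1.602 kJ/s.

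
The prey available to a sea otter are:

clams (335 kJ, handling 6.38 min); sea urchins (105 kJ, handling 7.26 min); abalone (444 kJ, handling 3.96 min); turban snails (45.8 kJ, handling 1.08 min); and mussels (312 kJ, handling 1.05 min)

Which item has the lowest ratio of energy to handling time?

Profitability E/h (kJ/min): clams = 335/6.38 = 52.5, sea urchins = 105/7.26 = 14.5, abalone = 444/3.96 = 112, turban snails = 45.8/1.08 = 42.4, mussels = 312/1.05 = 297.
Ranked: mussels > abalone > clams > turban snails > sea urchins.

sea urchins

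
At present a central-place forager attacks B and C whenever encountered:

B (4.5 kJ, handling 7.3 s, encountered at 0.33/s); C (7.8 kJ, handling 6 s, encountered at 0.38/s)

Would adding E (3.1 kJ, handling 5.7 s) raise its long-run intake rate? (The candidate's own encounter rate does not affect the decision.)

Intake rate on the current diet: R = (0.33×4.5 + 0.38×7.8) / (1 + 0.33×7.3 + 0.38×6) = 4.449/5.689 = 0.782 kJ/s.
E: E/h = 3.1/5.7 = 0.5439 kJ/s.
Since 0.5439 < R, time spent handling E is better spent searching.

No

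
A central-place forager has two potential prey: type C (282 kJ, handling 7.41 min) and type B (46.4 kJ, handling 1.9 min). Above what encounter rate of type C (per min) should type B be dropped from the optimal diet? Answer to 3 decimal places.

Drop type B once their profitability E₂/h₂ falls below the rate achievable on type C alone: E₂/h₂ = λE₁/(1 + λh₁).
Solve for λ: λE₁h₂ = E₂(1 + λh₁) → λ(E₁h₂ − E₂h₁) = E₂ → λ = E₂/(E₁h₂ − E₂h₁).
λ = 46.4/(282×1.9 − 46.4×7.41) = 46.4/192 = 0.2417 per min.

0.242 per min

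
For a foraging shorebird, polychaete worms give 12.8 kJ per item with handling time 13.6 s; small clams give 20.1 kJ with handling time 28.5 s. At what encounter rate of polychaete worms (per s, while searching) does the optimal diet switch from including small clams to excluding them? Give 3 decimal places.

0.220 per s

Drop small clams once their profitability E₂/h₂ falls below the rate achievable on polychaete worms alone: E₂/h₂ = λE₁/(1 + λh₁).
Solve for λ: λE₁h₂ = E₂(1 + λh₁) → λ(E₁h₂ − E₂h₁) = E₂ → λ = E₂/(E₁h₂ − E₂h₁).
λ = 20.1/(12.8×28.5 − 20.1×13.6) = 20.1/91.44 = 0.2198 per s.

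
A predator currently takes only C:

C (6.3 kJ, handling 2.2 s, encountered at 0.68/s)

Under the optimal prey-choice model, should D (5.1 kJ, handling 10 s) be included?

No

On C alone, R = ΣλE/(1+Σλh) = 4.284/2.496 = 1.716 kJ/s.
Profitability of D: 5.1/10 = 0.51 kJ/s.
Since 0.51 < R, time spent handling D is better spent searching.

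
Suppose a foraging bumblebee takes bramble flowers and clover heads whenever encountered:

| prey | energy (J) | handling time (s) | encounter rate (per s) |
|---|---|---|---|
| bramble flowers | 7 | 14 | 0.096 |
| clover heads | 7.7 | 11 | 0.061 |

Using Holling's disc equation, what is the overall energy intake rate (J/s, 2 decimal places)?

0.38 J/s

R = Σλ_iE_i / (1 + Σλ_ih_i)
Numerator: 0.096×7 + 0.061×7.7 = 1.142
Denominator: 1 + 0.096×14 + 0.061×11 = 3.015
R = 1.142/3.015 = 0.3787 J/s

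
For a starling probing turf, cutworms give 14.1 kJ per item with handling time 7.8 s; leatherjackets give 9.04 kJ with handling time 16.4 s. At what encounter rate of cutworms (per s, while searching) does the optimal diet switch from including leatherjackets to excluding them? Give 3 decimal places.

At the threshold, the rate on cutworms alone equals the profitability of leatherjackets: λ·14.1/(1 + λ·7.8) = 9.04/16.4 = 0.5512.
Rearranging, λ(14.1 − 0.5512×7.8) = 0.5512, so λ = 0.5512/9.8 = 0.05624 per s.

0.056 per s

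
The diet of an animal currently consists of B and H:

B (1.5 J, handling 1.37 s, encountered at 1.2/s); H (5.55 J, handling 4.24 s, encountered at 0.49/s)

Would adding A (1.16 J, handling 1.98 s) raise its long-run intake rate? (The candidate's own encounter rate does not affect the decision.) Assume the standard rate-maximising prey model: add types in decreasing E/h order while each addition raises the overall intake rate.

Intake rate on the current diet: R = (1.2×1.5 + 0.49×5.55) / (1 + 1.2×1.37 + 0.49×4.24) = 4.519/4.722 = 0.9572 J/s.
Profitability of A: 1.16/1.98 = 0.5859 J/s.
0.5859 < 0.9572, so adding A would lower the average — exclude it.

No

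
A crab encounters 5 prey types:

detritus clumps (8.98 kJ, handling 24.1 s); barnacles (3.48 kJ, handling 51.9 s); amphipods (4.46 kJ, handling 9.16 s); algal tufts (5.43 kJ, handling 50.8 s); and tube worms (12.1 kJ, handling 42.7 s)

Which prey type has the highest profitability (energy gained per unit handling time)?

amphipods

In descending order of E/h:
amphipods: 4.46/9.16 = 0.487 kJ/s
detritus clumps: 8.98/24.1 = 0.373 kJ/s
tube worms: 12.1/42.7 = 0.283 kJ/s
algal tufts: 5.43/50.8 = 0.107 kJ/s
barnacles: 3.48/51.9 = 0.0671 kJ/s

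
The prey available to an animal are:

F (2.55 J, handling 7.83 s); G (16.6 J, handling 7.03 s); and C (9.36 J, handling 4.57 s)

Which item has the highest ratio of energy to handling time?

Profitability E/h (J/s): F = 2.55/7.83 = 0.326, G = 16.6/7.03 = 2.36, C = 9.36/4.57 = 2.05.
Ranked: G > C > F.

G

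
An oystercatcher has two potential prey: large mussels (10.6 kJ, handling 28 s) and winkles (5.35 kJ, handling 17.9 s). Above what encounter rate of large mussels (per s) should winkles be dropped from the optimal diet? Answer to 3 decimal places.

The zero-one rule: include winkles iff E₂/h₂ > λE₁/(1+λh₁). Equality gives the switch point.
λE₁h₂ = E₂ + λE₂h₁ ⇒ λ = E₂/(E₁h₂ − E₂h₁) = 5.35/(189.7 − 149.8) = 0.134 per s.

0.134 per s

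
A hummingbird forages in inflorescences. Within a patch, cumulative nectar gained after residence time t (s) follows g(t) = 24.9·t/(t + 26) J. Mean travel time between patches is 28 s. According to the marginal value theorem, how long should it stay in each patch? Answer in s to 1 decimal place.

27.0 s

By the marginal value theorem, leave when the instantaneous gain rate g'(t) equals the habitat-wide average g(t)/(T + t).
g'(t) = 24.9·26/(t + 26)². Setting 24.9·26/(t+26)² = 24.9t/[(t+26)(28+t)] gives 26(28+t) = t(t+26), so t² = 26×28 = 728.
t* = √728 = 26.98 s.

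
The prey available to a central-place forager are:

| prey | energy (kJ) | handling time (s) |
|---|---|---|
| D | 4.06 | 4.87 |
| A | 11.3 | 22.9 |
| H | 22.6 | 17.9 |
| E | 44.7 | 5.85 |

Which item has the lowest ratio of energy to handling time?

Profitability E/h (kJ/s): D = 4.06/4.87 = 0.834, A = 11.3/22.9 = 0.493, H = 22.6/17.9 = 1.26, E = 44.7/5.85 = 7.64.
Ranked: E > H > D > A.

A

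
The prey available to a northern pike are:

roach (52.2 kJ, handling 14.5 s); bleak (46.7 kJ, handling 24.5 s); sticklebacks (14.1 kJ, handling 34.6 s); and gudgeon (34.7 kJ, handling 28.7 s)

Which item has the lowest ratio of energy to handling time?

In descending order of E/h:
roach: 52.2/14.5 = 3.6 kJ/s
bleak: 46.7/24.5 = 1.91 kJ/s
gudgeon: 34.7/28.7 = 1.21 kJ/s
sticklebacks: 14.1/34.6 = 0.408 kJ/s

sticklebacks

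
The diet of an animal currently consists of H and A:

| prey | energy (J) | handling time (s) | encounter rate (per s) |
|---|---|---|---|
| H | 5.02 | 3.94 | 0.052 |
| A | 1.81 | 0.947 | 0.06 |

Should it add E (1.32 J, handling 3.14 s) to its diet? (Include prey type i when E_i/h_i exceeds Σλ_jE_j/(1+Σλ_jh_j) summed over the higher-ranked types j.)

Current rate: (0.052×5.02 + 0.06×1.81)/(1 + 0.052×3.94 + 0.06×0.947) = 0.293 J/s.
E: E/h = 1.32/3.14 = 0.4204 J/s.
0.4204 > 0.293, so adding E raises the average — include it.

Yes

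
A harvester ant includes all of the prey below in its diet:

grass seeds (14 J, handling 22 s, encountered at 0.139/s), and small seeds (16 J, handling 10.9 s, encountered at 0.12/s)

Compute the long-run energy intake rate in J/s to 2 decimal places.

0.72 J/s

R = (0.139×14 + 0.12×16) / (1 + 0.139×22 + 0.12×10.9) = 3.866/5.366 = 0.7205 J/s.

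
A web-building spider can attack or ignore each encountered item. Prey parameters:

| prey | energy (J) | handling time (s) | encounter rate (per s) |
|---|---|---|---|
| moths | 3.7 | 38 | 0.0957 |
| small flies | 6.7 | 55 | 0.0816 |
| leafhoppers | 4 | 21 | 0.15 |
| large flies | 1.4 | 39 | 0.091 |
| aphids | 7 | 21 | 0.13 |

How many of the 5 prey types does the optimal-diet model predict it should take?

1

Rank by E/h (J/s): aphids 0.333, leafhoppers 0.19, small flies 0.122, moths 0.0974, large flies 0.0359. Include each in turn until the next type's E/h falls below the running intake rate.
Rate on top 1: 0.244. leafhoppers: 0.19 < 0.244 → exclude; stop.
Optimal diet: aphids — 1 of 5 types.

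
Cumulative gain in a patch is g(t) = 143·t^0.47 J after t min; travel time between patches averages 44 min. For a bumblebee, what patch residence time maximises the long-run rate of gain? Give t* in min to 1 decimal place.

By the marginal value theorem, leave when the instantaneous gain rate g'(t) equals the habitat-wide average g(t)/(T + t).
g'(t) = 0.47·143·t^-0.53. Setting 0.47·143·t^-0.53 = 143·t^0.47/(44+t) gives 0.47(44+t) = t, so 0.53·t = 0.47×44.
t* = 0.47×44/0.53 = 39.02 min.

39.0 min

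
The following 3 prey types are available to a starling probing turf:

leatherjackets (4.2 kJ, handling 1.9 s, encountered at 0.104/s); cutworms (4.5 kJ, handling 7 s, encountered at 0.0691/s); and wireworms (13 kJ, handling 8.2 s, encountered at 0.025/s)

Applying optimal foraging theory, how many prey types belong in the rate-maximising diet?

E/h in descending order: leatherjackets 2.21, wireworms 1.59, cutworms 0.643 kJ/s. The optimal diet is the largest prefix of this list for which every included type satisfies E_i/h_i > R on the types above it.
Rate on top 1: 0.3647. wireworms: 1.59 > 0.3647 → include.
Rate on top 2: 0.5431. cutworms: 0.643 > 0.5431 → include.
Optimal diet: leatherjackets, wireworms, cutworms — 3 of 3 types.

3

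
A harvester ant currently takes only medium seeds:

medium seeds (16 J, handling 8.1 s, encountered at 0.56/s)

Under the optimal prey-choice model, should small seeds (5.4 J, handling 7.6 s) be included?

Intake rate on the current diet: R = (0.56×16) / (1 + 0.56×8.1) = 8.96/5.536 = 1.618 J/s.
Profitability of small seeds: 5.4/7.6 = 0.7105 J/s.
Since 0.7105 < R, time spent handling small seeds is better spent searching.

No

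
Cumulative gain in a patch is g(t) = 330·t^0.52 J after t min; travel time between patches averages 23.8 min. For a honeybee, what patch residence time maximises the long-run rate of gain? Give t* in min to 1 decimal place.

25.8 min

Maximise g(t)/(T+t): set derivative to zero → g'(t)(T+t) = g(t).
g'(t) = 0.52·330·t^-0.48. Setting 0.52·330·t^-0.48 = 330·t^0.52/(23.8+t) gives 0.52(23.8+t) = t, so 0.48·t = 0.52×23.8.
t* = 0.52×23.8/0.48 = 25.78 min.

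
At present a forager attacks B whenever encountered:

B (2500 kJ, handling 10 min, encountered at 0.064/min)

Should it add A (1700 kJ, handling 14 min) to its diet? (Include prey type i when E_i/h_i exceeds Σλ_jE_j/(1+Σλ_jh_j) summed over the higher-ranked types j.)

On B alone, R = ΣλE/(1+Σλh) = 160/1.64 = 97.56 kJ/min.
A: E/h = 1700/14 = 121.4 kJ/min.
Since 121.4 > R, including A increases the long-run rate.

Yes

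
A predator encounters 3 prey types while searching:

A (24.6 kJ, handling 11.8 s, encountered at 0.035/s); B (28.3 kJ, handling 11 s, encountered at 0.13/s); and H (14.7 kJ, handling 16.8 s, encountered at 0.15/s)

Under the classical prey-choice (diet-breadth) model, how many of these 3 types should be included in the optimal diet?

Profitabilities (E/h, kJ/s): B 2.57, A 2.08, H 0.875. Add prey in this order while the next type's profitability exceeds the intake rate on those already taken.
Rate on top 1: 1.514. A: 2.08 > 1.514 → include.
Rate on top 2: 1.597. H: 0.875 < 1.597 → exclude; stop.
Optimal diet: B, A — 2 of 3 types.

2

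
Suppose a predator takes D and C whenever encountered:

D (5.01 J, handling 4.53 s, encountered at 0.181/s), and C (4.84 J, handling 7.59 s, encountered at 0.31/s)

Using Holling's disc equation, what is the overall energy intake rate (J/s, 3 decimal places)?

0.577 J/s

R = Σλ_iE_i / (1 + Σλ_ih_i)
Numerator: 0.181×5.01 + 0.31×4.84 = 2.407
Denominator: 1 + 0.181×4.53 + 0.31×7.59 = 4.173
R = 2.407/4.173 = 0.5769 J/s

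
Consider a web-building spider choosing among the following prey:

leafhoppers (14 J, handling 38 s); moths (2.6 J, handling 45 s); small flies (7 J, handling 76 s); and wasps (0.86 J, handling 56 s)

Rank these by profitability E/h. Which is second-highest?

Profitability E/h (J/s): leafhoppers = 14/38 = 0.368, moths = 2.6/45 = 0.0578, small flies = 7/76 = 0.0921, wasps = 0.86/56 = 0.0154.
Ranked: leafhoppers > small flies > moths > wasps.

small flies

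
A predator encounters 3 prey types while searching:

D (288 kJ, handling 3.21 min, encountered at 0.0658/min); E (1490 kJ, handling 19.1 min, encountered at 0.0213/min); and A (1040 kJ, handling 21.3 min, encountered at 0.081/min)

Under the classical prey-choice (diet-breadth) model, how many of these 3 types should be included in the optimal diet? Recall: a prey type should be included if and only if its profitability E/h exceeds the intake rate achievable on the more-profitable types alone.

E/h in descending order: D 89.7, E 78, A 48.8 kJ/min. The optimal diet is the largest prefix of this list for which every included type satisfies E_i/h_i > R on the types above it.
Rate on top 1: 15.65. E: 78 > 15.65 → include.
Rate on top 2: 31.33. A: 48.8 > 31.33 → include.
Optimal diet: D, E, A — 3 of 3 types.

3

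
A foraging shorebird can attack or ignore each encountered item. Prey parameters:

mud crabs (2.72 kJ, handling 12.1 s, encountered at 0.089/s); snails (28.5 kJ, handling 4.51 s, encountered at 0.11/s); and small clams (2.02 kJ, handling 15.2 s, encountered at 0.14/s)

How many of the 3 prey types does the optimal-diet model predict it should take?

1

E/h in descending order: snails 6.32, mud crabs 0.225, small clams 0.133 kJ/s. The optimal diet is the largest prefix of this list for which every included type satisfies E_i/h_i > R on the types above it.
Rate on top 1: 2.095. mud crabs: 0.225 < 2.095 → exclude; stop.
Optimal diet: snails — 1 of 3 types.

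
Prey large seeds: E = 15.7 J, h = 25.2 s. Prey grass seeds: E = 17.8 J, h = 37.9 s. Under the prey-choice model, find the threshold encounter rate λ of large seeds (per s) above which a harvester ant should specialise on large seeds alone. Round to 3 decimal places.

0.122 per s

The zero-one rule: include grass seeds iff E₂/h₂ > λE₁/(1+λh₁). Equality gives the switch point.
λE₁h₂ = E₂ + λE₂h₁ ⇒ λ = E₂/(E₁h₂ − E₂h₁) = 17.8/(595 − 448.6) = 0.1215 per s.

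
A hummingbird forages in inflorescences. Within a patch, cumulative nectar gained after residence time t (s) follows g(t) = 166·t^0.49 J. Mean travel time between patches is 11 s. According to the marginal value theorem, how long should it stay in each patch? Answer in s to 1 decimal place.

Maximise g(t)/(T+t): set derivative to zero → g'(t)(T+t) = g(t).
g'(t) = 0.49·166·t^-0.51. Setting 0.49·166·t^-0.51 = 166·t^0.49/(11+t) gives 0.49(11+t) = t, so 0.51·t = 0.49×11.
t* = 0.49×11/0.51 = 10.57 s.

10.6 s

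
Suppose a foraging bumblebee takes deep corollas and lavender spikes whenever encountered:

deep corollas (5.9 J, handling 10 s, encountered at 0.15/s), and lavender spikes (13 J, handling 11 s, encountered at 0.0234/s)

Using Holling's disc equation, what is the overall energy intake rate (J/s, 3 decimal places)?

0.431 J/s

Energy encountered per unit search time: 0.15×5.9 + 0.0234×13 = 1.189 J/s.
Handling time per unit search time: 0.15×10 + 0.0234×11 = 1.757.
Rate = 1.189/(1 + 1.757) = 0.4313 J/s.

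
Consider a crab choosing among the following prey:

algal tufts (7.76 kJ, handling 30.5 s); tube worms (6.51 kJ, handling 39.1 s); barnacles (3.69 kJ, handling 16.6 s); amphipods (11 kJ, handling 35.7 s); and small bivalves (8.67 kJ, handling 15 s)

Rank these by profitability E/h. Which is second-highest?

Profitability E/h (kJ/s): algal tufts = 7.76/30.5 = 0.254, tube worms = 6.51/39.1 = 0.166, barnacles = 3.69/16.6 = 0.222, amphipods = 11/35.7 = 0.308, small bivalves = 8.67/15 = 0.578.
Ranked: small bivalves > amphipods > algal tufts > barnacles > tube worms.

amphipods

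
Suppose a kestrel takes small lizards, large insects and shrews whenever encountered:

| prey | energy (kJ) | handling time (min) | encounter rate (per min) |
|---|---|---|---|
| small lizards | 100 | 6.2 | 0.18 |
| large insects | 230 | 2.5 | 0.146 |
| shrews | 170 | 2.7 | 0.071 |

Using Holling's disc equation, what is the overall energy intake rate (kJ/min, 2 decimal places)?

R = Σλ_iE_i / (1 + Σλ_ih_i)
Numerator: 0.18×100 + 0.146×230 + 0.071×170 = 63.65
Denominator: 1 + 0.18×6.2 + 0.146×2.5 + 0.071×2.7 = 2.673
R = 63.65/2.673 = 23.81 kJ/min

23.81 kJ/min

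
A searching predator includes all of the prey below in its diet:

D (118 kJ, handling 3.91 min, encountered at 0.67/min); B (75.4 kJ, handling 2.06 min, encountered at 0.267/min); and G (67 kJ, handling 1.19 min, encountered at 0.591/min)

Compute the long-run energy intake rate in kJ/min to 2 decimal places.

R = Σλ_iE_i / (1 + Σλ_ih_i)
Numerator: 0.67×118 + 0.267×75.4 + 0.591×67 = 138.8
Denominator: 1 + 0.67×3.91 + 0.267×2.06 + 0.591×1.19 = 4.873
R = 138.8/4.873 = 28.48 kJ/min

28.48 kJ/min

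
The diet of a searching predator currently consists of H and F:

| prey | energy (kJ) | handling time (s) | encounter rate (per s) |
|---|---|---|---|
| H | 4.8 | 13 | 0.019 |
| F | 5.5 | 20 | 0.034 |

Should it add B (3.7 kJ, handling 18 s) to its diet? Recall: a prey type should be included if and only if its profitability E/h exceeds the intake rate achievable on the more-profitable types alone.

On H and F alone, R = ΣλE/(1+Σλh) = 0.2782/1.927 = 0.1444 kJ/s.
Profitability of B: 3.7/18 = 0.2056 kJ/s.
Since 0.2056 > R, including B increases the long-run rate.

Yes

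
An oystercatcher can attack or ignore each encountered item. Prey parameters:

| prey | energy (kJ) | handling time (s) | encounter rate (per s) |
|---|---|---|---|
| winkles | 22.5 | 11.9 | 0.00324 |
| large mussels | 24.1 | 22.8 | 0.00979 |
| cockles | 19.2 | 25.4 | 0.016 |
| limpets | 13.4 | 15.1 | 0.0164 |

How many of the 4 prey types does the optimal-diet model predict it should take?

Rank by E/h (kJ/s): winkles 1.89, large mussels 1.06, limpets 0.887, cockles 0.756. Include each in turn until the next type's E/h falls below the running intake rate.
Rate on top 1: 0.07019. large mussels: 1.06 > 0.07019 → include.
Rate on top 2: 0.2448. limpets: 0.887 > 0.2448 → include.
Rate on top 3: 0.3502. cockles: 0.756 > 0.3502 → include.
Optimal diet: winkles, large mussels, limpets, cockles — 4 of 4 types.

4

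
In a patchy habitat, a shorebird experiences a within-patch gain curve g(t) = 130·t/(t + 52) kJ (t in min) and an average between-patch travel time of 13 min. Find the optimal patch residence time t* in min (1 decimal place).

26.0 min

Maximise g(t)/(T+t): set derivative to zero → g'(t)(T+t) = g(t).
g'(t) = 130·52/(t + 52)². Setting 130·52/(t+52)² = 130t/[(t+52)(13+t)] gives 52(13+t) = t(t+52), so t² = 52×13 = 676.
t* = √676 = 26 min.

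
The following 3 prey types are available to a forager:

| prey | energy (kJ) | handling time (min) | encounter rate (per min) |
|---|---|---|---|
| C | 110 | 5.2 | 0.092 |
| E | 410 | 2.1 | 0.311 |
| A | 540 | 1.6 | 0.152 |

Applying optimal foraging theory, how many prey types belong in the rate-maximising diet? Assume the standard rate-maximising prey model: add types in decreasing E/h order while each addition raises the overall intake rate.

2

Rank by E/h (kJ/min): A 338, E 195, C 21.2. Include each in turn until the next type's E/h falls below the running intake rate.
Rate on top 1: 66.02. E: 195 > 66.02 → include.
Rate on top 2: 110.5. C: 21.2 < 110.5 → exclude; stop.
Optimal diet: A, E — 2 of 3 types.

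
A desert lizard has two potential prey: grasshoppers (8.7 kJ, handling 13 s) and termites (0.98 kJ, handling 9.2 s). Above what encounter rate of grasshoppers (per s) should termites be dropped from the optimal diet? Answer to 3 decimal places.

Drop termites once their profitability E₂/h₂ falls below the rate achievable on grasshoppers alone: E₂/h₂ = λE₁/(1 + λh₁).
Solve for λ: λE₁h₂ = E₂(1 + λh₁) → λ(E₁h₂ − E₂h₁) = E₂ → λ = E₂/(E₁h₂ − E₂h₁).
λ = 0.98/(8.7×9.2 − 0.98×13) = 0.98/67.3 = 0.01456 per s.

0.015 per s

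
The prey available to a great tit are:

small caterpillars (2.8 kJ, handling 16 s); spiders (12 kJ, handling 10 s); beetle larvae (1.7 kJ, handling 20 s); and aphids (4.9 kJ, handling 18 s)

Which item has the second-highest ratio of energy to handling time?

In descending order of E/h:
spiders: 12/10 = 1.2 kJ/s
aphids: 4.9/18 = 0.272 kJ/s
small caterpillars: 2.8/16 = 0.175 kJ/s
beetle larvae: 1.7/20 = 0.085 kJ/s

aphids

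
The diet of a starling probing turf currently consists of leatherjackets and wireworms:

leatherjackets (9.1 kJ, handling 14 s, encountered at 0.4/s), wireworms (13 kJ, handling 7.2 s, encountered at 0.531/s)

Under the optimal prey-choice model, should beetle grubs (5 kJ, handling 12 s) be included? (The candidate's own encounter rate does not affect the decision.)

Current rate: (0.4×9.1 + 0.531×13)/(1 + 0.4×14 + 0.531×7.2) = 1.011 kJ/s.
Profitability of beetle grubs: 5/12 = 0.4167 kJ/s.
Since 0.4167 < R, time spent handling beetle grubs is better spent searching.

No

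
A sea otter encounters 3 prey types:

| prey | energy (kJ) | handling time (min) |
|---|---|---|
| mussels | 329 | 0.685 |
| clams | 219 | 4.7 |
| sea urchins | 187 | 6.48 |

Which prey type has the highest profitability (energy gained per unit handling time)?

In descending order of E/h:
mussels: 329/0.685 = 480 kJ/min
clams: 219/4.7 = 46.6 kJ/min
sea urchins: 187/6.48 = 28.9 kJ/min

mussels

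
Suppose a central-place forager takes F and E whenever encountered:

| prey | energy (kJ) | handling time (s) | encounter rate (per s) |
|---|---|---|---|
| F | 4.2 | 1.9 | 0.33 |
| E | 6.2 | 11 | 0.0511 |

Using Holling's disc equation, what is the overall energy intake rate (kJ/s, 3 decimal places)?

R = (0.33×4.2 + 0.0511×6.2) / (1 + 0.33×1.9 + 0.0511×11) = 1.703/2.189 = 0.7779 kJ/s.

0.778 kJ/s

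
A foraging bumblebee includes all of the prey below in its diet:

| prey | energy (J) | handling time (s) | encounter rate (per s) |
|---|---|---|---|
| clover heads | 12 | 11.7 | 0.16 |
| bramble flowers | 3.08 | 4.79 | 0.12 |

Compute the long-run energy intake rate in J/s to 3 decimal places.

R = Σλ_iE_i / (1 + Σλ_ih_i)
Numerator: 0.16×12 + 0.12×3.08 = 2.29
Denominator: 1 + 0.16×11.7 + 0.12×4.79 = 3.447
R = 2.29/3.447 = 0.6643 J/s

0.664 J/s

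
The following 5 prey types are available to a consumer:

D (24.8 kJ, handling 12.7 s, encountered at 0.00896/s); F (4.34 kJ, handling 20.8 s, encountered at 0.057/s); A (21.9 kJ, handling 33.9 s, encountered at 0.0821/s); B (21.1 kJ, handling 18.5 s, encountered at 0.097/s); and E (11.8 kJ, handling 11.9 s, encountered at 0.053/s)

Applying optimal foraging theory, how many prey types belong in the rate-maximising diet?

3

Rank by E/h (kJ/s): D 1.95, B 1.14, E 0.992, A 0.646, F 0.209. Include each in turn until the next type's E/h falls below the running intake rate.
Rate on top 1: 0.1995. B: 1.14 > 0.1995 → include.
Rate on top 2: 0.7802. E: 0.992 > 0.7802 → include.
Rate on top 3: 0.8178. A: 0.646 < 0.8178 → exclude; stop.
Optimal diet: D, B, E — 3 of 5 types.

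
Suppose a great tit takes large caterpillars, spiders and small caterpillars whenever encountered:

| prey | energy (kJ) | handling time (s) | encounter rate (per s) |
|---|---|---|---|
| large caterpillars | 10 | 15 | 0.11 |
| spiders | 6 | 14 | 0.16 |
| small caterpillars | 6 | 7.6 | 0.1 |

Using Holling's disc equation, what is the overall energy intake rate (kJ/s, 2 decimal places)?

0.47 kJ/s

Energy encountered per unit search time: 0.11×10 + 0.16×6 + 0.1×6 = 2.66 kJ/s.
Handling time per unit search time: 0.11×15 + 0.16×14 + 0.1×7.6 = 4.65.
Rate = 2.66/(1 + 4.65) = 0.4708 kJ/s.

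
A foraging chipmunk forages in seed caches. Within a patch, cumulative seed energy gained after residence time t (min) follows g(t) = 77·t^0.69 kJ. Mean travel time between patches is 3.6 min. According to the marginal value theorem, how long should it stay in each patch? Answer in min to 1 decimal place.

8.0 min

Optimal t* satisfies g'(t*) = g(t*)/(T + t*).
g'(t) = 0.69·77·t^-0.31. Setting 0.69·77·t^-0.31 = 77·t^0.69/(3.6+t) gives 0.69(3.6+t) = t, so 0.31·t = 0.69×3.6.
t* = 0.69×3.6/0.31 = 8.013 min.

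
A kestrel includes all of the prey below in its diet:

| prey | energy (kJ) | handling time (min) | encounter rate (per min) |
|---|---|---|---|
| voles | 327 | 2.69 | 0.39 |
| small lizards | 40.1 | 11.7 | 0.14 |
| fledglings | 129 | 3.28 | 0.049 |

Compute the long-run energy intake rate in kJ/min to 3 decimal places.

36.245 kJ/min

Energy encountered per unit search time: 0.39×327 + 0.14×40.1 + 0.049×129 = 139.5 kJ/min.
Handling time per unit search time: 0.39×2.69 + 0.14×11.7 + 0.049×3.28 = 2.848.
Rate = 139.5/(1 + 2.848) = 36.25 kJ/min.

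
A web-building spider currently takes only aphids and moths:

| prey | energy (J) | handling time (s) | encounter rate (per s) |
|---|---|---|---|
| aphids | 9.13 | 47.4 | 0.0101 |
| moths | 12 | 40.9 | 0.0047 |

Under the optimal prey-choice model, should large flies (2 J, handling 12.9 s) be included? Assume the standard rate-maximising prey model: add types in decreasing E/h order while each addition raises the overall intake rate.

Yes

On aphids and moths alone, R = ΣλE/(1+Σλh) = 0.1486/1.671 = 0.08894 J/s.
large flies: E/h = 2/12.9 = 0.155 J/s.
Since 0.155 > R, including large flies increases the long-run rate.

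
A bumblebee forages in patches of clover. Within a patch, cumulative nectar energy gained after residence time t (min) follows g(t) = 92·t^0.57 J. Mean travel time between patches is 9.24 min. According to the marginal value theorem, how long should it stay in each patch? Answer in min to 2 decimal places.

12.25 min

Optimal t* satisfies g'(t*) = g(t*)/(T + t*).
g'(t) = 0.57·92·t^-0.43. Setting 0.57·92·t^-0.43 = 92·t^0.57/(9.24+t) gives 0.57(9.24+t) = t, so 0.43·t = 0.57×9.24.
t* = 0.57×9.24/0.43 = 12.25 min.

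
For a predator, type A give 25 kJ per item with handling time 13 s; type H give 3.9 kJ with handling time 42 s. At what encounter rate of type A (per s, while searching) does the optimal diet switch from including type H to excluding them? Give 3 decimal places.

0.004 per s

At the threshold, the rate on type A alone equals the profitability of type H: λ·25/(1 + λ·13) = 3.9/42 = 0.09286.
Rearranging, λ(25 − 0.09286×13) = 0.09286, so λ = 0.09286/23.79 = 0.003903 per s.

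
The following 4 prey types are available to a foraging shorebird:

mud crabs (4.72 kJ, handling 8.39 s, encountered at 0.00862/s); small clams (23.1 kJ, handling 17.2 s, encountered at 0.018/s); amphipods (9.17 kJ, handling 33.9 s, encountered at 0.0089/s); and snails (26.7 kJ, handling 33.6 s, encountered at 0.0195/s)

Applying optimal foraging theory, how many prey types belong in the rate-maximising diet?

3

Profitabilities (E/h, kJ/s): small clams 1.34, snails 0.795, mud crabs 0.563, amphipods 0.271. Add prey in this order while the next type's profitability exceeds the intake rate on those already taken.
Rate on top 1: 0.3175. snails: 0.795 > 0.3175 → include.
Rate on top 2: 0.4766. mud crabs: 0.563 > 0.4766 → include.
Rate on top 3: 0.4797. amphipods: 0.271 < 0.4797 → exclude; stop.
Optimal diet: small clams, snails, mud crabs — 3 of 4 types.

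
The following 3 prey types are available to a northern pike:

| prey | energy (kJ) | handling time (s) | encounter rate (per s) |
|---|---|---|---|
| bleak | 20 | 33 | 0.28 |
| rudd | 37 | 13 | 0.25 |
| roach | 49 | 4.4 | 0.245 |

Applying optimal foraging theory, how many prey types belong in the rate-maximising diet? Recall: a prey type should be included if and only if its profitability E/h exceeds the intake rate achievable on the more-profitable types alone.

1

Profitabilities (E/h, kJ/s): roach 11.1, rudd 2.85, bleak 0.606. Add prey in this order while the next type's profitability exceeds the intake rate on those already taken.
Rate on top 1: 5.777. rudd: 2.85 < 5.777 → exclude; stop.
Optimal diet: roach — 1 of 3 types.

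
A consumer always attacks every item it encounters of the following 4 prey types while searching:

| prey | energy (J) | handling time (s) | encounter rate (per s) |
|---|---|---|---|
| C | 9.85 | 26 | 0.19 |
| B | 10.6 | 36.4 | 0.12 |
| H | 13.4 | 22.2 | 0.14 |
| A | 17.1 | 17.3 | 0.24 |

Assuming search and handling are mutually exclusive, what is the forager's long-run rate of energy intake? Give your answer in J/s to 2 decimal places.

0.52 J/s

R = (0.19×9.85 + 0.12×10.6 + 0.14×13.4 + 0.24×17.1) / (1 + 0.19×26 + 0.12×36.4 + 0.14×22.2 + 0.24×17.3) = 9.123/17.57 = 0.5193 J/s.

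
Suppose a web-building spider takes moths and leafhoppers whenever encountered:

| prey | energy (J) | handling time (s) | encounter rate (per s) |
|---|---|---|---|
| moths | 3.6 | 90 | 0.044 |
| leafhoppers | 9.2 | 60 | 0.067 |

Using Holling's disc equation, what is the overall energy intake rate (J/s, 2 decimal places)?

R = (0.044×3.6 + 0.067×9.2) / (1 + 0.044×90 + 0.067×60) = 0.7748/8.98 = 0.08628 J/s.

0.09 J/s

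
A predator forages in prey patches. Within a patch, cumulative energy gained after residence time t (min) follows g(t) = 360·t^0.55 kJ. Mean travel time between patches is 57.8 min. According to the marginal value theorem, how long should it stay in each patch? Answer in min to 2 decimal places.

70.64 min

Maximise g(t)/(T+t): set derivative to zero → g'(t)(T+t) = g(t).
g'(t) = 0.55·360·t^-0.45. Setting 0.55·360·t^-0.45 = 360·t^0.55/(57.8+t) gives 0.55(57.8+t) = t, so 0.45·t = 0.55×57.8.
t* = 0.55×57.8/0.45 = 70.64 min.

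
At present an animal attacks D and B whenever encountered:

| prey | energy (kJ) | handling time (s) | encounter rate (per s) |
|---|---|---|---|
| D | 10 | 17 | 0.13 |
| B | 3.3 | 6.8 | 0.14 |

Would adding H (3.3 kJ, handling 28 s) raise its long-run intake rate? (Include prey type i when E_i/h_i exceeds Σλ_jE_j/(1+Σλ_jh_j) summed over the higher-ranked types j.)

Current rate: (0.13×10 + 0.14×3.3)/(1 + 0.13×17 + 0.14×6.8) = 0.4234 kJ/s.
H: E/h = 3.3/28 = 0.1179 kJ/s.
Since 0.1179 < R, time spent handling H is better spent searching.

No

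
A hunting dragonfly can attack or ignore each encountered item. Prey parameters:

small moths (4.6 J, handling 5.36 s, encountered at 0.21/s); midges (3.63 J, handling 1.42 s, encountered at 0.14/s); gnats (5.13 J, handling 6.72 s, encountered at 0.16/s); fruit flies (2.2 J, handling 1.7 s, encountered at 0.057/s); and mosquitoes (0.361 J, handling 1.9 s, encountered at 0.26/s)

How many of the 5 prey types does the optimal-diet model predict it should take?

Profitabilities (E/h, J/s): midges 2.56, fruit flies 1.29, small moths 0.858, gnats 0.763, mosquitoes 0.19. Add prey in this order while the next type's profitability exceeds the intake rate on those already taken.
Rate on top 1: 0.4239. fruit flies: 1.29 > 0.4239 → include.
Rate on top 2: 0.489. small moths: 0.858 > 0.489 → include.
Rate on top 3: 0.6606. gnats: 0.763 > 0.6606 → include.
Rate on top 4: 0.6922. mosquitoes: 0.19 < 0.6922 → exclude; stop.
Optimal diet: midges, fruit flies, small moths, gnats — 4 of 5 types.

4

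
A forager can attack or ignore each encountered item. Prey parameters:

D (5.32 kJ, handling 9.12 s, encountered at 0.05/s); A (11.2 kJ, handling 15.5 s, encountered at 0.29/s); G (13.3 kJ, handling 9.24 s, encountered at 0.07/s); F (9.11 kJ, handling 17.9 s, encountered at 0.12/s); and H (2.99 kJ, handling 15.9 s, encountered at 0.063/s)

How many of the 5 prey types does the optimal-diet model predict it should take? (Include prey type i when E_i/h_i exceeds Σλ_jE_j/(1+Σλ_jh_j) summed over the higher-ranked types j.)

2

Profitabilities (E/h, kJ/s): G 1.44, A 0.723, D 0.583, F 0.509, H 0.188. Add prey in this order while the next type's profitability exceeds the intake rate on those already taken.
Rate on top 1: 0.5653. A: 0.723 > 0.5653 → include.
Rate on top 2: 0.6804. D: 0.583 < 0.6804 → exclude; stop.
Optimal diet: G, A — 2 of 5 types.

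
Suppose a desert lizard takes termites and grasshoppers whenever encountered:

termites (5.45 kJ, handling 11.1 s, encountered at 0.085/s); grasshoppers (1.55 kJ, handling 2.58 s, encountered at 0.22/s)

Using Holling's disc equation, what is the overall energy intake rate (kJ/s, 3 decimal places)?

R = (0.085×5.45 + 0.22×1.55) / (1 + 0.085×11.1 + 0.22×2.58) = 0.8043/2.511 = 0.3203 kJ/s.

0.320 kJ/s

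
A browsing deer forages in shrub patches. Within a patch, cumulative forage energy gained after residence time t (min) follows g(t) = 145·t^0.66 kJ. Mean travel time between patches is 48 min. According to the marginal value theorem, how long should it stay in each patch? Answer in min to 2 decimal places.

By the marginal value theorem, leave when the instantaneous gain rate g'(t) equals the habitat-wide average g(t)/(T + t).
g'(t) = 0.66·145·t^-0.34. Setting 0.66·145·t^-0.34 = 145·t^0.66/(48+t) gives 0.66(48+t) = t, so 0.34·t = 0.66×48.
t* = 0.66×48/0.34 = 93.18 min.

93.18 min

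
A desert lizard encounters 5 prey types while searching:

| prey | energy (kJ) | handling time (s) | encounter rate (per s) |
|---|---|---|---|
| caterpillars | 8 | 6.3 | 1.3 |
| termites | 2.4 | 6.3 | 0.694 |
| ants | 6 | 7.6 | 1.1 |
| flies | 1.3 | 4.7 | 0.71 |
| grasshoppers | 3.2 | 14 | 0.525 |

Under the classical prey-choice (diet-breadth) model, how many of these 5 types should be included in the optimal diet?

Rank by E/h (kJ/s): caterpillars 1.27, ants 0.789, termites 0.381, flies 0.277, grasshoppers 0.229. Include each in turn until the next type's E/h falls below the running intake rate.
Rate on top 1: 1.132. ants: 0.789 < 1.132 → exclude; stop.
Optimal diet: caterpillars — 1 of 5 types.

1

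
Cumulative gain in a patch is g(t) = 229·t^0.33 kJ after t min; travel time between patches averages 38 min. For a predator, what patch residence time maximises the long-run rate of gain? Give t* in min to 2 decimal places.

By the marginal value theorem, leave when the instantaneous gain rate g'(t) equals the habitat-wide average g(t)/(T + t).
g'(t) = 0.33·229·t^-0.67. Setting 0.33·229·t^-0.67 = 229·t^0.33/(38+t) gives 0.33(38+t) = t, so 0.67·t = 0.33×38.
t* = 0.33×38/0.67 = 18.72 min.

18.72 min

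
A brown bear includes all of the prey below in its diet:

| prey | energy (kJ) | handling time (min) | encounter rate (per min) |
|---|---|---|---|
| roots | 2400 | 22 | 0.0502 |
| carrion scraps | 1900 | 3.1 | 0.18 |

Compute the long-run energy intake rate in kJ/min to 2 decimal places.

Energy encountered per unit search time: 0.0502×2400 + 0.18×1900 = 462.5 kJ/min.
Handling time per unit search time: 0.0502×22 + 0.18×3.1 = 1.662.
Rate = 462.5/(1 + 1.662) = 173.7 kJ/min.

173.71 kJ/min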